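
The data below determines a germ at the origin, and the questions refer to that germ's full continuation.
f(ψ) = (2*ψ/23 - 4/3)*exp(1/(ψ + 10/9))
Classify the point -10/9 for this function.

The point is an essential singularity.

The exponent 1/(ψ - (-10/9)) has a pole at -10/9, so exp(1/(ψ - (-10/9))) takes every nonzero value near it: an essential singularity (not a pole of any order).


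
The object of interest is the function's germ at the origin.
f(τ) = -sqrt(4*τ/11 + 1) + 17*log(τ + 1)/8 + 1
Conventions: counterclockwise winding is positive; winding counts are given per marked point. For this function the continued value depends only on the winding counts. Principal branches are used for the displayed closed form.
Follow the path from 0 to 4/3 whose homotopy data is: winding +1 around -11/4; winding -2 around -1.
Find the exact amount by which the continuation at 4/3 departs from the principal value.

The rational part is single-valued and drops out of the difference; each branch term changes only by its own monodromy.
(17/8)*log(1 - τ/(-1)): each positive loop around -1 adds 2*pi*i to the log, so winding -2 contributes (17/8)*(-2)*2*pi*i = -(17/2)*pi*i.
(-1)*sqrt(1 - τ/(-11/4)): winding +1 is odd, the square root flips sign, contributing -2*(-1)*sqrt(1 - (4/3)/(-11/4)) = -2*(-1)*sqrt(49/33) = (14/33)*sqrt(33).
Summing the contributions at τ = 4/3 gives ((14/33)*sqrt(33)) - ((17/2)*pi)*i.

Continued minus principal equals ((14/33)*sqrt(33)) - ((17/2)*pi)*i.


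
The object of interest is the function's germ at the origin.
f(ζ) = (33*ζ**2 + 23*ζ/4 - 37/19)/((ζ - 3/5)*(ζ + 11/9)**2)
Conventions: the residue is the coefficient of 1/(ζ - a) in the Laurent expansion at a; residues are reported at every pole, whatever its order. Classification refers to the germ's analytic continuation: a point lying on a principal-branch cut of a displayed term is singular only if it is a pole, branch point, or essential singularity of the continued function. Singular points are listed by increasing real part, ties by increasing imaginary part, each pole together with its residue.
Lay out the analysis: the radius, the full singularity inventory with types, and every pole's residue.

Denominator factor (ζ + 11/9)^2: pole of order 2 at -11/9, modulus 11/9.
Denominator factor (ζ - 3/5): pole of order 1 at 3/5, modulus 3/5.
The radius of convergence is the smallest modulus among the singular points: 3/5.
At the order-2 pole -11/9 set g(ζ) = (ζ - (-11/9))^2*f(ζ) = (33*ζ**2 + 23*ζ/4 - 37/19)/(ζ - 3/5).
Order-2 pole: residue = g'(a); g'(-11/9) = 14804205/511024, so the residue is 14804205/511024.
At the order-1 pole 3/5 set g(ζ) = (ζ - (3/5))*f(ζ) = (33*ζ**2 + 23*ζ/4 - 37/19)/(ζ + 11/9)**2.
Simple pole: residue = g(a) at a = 3/5, which is 2059587/511024.
List the singular points by increasing real part (a conjugate pair: the negative imaginary part first).

Radius of convergence at 0: 3/5.
At -11/9: a pole of order 2; residue 14804205/511024.
At 3/5: a pole of order 1; residue 2059587/511024.


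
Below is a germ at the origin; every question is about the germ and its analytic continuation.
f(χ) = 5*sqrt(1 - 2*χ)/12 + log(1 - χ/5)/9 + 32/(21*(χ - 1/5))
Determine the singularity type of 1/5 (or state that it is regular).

The denominator factor χ - 1/5 vanishes at 1/5 and appears to the power 1; the numerator there equals 32/21, nonzero, and no other factor vanishes.
The branch terms are analytic at this point.
Hence a pole whose order is the multiplicity, 1.

The point is a pole of order 1.


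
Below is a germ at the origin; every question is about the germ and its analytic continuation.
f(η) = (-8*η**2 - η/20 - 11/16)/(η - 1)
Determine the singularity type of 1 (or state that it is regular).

The point is a pole of order 1.

The denominator factor η - 1 vanishes at 1 and appears to the power 1; the numerator there equals -699/80, nonzero, and no other factor vanishes.
Hence a pole whose order is the multiplicity, 1.


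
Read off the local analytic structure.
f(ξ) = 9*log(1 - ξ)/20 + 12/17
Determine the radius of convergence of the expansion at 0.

Branch term (9/20)*log(1 - ξ/(1)): its argument vanishes at ξ = 1, a logarithmic branch point, modulus 1.
The radius of convergence is the smallest modulus among the singular points: 1.

The radius of convergence is 1.


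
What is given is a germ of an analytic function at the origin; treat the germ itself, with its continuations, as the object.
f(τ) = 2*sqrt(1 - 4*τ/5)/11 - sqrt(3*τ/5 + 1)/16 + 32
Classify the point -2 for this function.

The point is a regular point.

There is no denominator, hence no pole anywhere.
Branch term sqrt(1 - τ/(-5/3)): argument at -2 is -1/5, nonzero, so -2 is not its branch point (a point on a principal cut is still regular for the continued germ).
Branch term sqrt(1 - τ/(5/4)): argument at -2 is 13/5, nonzero, so -2 is not its branch point (a point on a principal cut is still regular for the continued germ).
So the germ continues analytically to -2.


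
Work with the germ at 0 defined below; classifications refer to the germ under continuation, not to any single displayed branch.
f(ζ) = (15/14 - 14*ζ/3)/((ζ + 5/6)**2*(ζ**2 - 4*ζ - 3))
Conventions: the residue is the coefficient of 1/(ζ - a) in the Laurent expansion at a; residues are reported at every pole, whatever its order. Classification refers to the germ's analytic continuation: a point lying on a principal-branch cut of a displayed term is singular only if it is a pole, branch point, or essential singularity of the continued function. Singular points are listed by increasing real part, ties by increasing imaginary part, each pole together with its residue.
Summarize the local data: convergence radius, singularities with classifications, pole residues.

Denominator factor (ζ**2 - 4*ζ - 3): discriminant 28, real irrational roots 2 + sqrt(7) and 2 - sqrt(7); poles of order 1, moduli 2 + sqrt(7) and -2 + sqrt(7).
Denominator factor (ζ + 5/6)^2: pole of order 2 at -5/6, modulus 5/6.
The radius of convergence is the smallest modulus among the singular points: -2 + sqrt(7).
At the order-2 pole -5/6 set g(ζ) = (ζ - (-5/6))^2*f(ζ) = (15/14 - 14*ζ/3)/(ζ**2 - 4*ζ - 3).
Order-2 pole: residue = g'(a); g'(-5/6) = 211488/9583, so the residue is 211488/9583.
The factor ζ**2 - 4*ζ - 3 splits as (ζ - a)(ζ - a') with a = 2 - sqrt(7), a' = 2 + sqrt(7). At the order-1 pole a set g(ζ) = (ζ - a)*f(ζ) = [(15/14 - 14*ζ/3)/(ζ + 5/6)**2] / (ζ - a').
Simple pole: residue = g(a) at a = 2 - sqrt(7), which is -105744/9583 - (276483/67081)*sqrt(7).
The factor ζ**2 - 4*ζ - 3 splits as (ζ - a)(ζ - a') with a = 2 + sqrt(7), a' = 2 - sqrt(7). At the order-1 pole a set g(ζ) = (ζ - a)*f(ζ) = [(15/14 - 14*ζ/3)/(ζ + 5/6)**2] / (ζ - a').
Simple pole: residue = g(a) at a = 2 + sqrt(7), which is -105744/9583 + (276483/67081)*sqrt(7).
List the singular points by increasing real part (a conjugate pair: the negative imaginary part first).

Radius of convergence at 0: -2 + sqrt(7).
At -5/6: a pole of order 2; residue 211488/9583.
At 2 - sqrt(7): a pole of order 1; residue -105744/9583 - (276483/67081)*sqrt(7).
At 2 + sqrt(7): a pole of order 1; residue -105744/9583 + (276483/67081)*sqrt(7).


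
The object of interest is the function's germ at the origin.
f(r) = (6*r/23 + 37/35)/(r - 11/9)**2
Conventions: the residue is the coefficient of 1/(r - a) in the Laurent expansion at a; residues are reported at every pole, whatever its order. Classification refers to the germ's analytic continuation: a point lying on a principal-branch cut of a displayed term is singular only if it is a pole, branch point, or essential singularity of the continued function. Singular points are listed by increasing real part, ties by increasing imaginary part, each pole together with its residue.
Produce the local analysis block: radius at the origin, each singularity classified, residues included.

Denominator factor (r - 11/9)^2: pole of order 2 at 11/9, modulus 11/9.
The radius of convergence is the smallest modulus among the singular points: 11/9.
At the order-2 pole 11/9 set g(r) = (r - (11/9))^2*f(r) = 6*r/23 + 37/35.
Order-2 pole: residue = g'(a); g'(11/9) = 6/23, so the residue is 6/23.

Radius of convergence at 0: 11/9.
At 11/9: a pole of order 2; residue 6/23.


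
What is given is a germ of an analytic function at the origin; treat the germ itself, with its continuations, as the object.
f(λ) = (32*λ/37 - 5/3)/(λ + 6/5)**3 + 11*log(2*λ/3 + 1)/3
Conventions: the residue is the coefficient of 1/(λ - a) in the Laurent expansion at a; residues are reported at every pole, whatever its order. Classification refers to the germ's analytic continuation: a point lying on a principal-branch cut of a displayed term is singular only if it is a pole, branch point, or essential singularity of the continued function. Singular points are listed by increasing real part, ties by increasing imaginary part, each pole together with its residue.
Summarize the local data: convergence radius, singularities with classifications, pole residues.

Radius of convergence at 0: 6/5.
At -3/2: a logarithmic branch point.
At -6/5: a pole of order 3; residue 0.

Denominator factor (λ + 6/5)^3: pole of order 3 at -6/5, modulus 6/5.
Branch term (11/3)*log(1 - λ/(-3/2)): its argument vanishes at λ = -3/2, a logarithmic branch point, modulus 3/2.
The radius of convergence is the smallest modulus among the singular points: 6/5.
The branch term is analytic at -6/5 and contributes nothing to the residue; only the rational part matters.
At the order-3 pole -6/5 set g(λ) = (λ - (-6/5))^3*(rational part) = 32*λ/37 - 5/3.
Order-3 pole: residue = g''(a)/2; g''(-6/5) = 0, so the residue is 0.
List the singular points by increasing real part (a conjugate pair: the negative imaginary part first).


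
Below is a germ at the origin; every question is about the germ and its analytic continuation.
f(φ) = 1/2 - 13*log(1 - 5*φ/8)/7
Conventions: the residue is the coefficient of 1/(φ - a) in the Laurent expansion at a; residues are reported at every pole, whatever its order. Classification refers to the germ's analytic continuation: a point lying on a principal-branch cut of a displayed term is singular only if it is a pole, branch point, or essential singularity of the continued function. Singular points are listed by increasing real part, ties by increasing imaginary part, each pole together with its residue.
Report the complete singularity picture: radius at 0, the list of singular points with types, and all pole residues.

Branch term (-13/7)*log(1 - φ/(8/5)): its argument vanishes at φ = 8/5, a logarithmic branch point, modulus 8/5.
The radius of convergence is the smallest modulus among the singular points: 8/5.

Radius of convergence at 0: 8/5.
At 8/5: a logarithmic branch point.


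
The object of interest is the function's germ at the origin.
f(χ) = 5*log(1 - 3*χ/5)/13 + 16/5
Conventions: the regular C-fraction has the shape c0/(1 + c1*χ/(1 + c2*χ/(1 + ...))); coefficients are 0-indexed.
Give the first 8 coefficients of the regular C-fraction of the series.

Taylor coefficients (expand at 0): a_0 = 16/5, a_1 = -3/13, a_2 = -9/130, a_3 = -9/325, a_4 = -81/6500, a_5 = -243/40625, a_6 = -243/81250, a_7 = -2187/1421875.
c0 = a_0 = 16/5. Peel one level at a time: if S = 1 + c*χ/S' with S'(0) = 1, then c is the χ-coefficient of S and S' = c*χ/(S - 1).
S_1 = c0/f = 1 + (15/208)*χ + (1161/43264)*χ^2 + ...; c1 = 15/208.
S_2 = c1*χ/(S_1 - 1) = 1 + (-387/1040)*χ + (-3/100)*χ^2 + ...; c2 = -387/1040.
S_3 = c2*χ/(S_2 - 1) = 1 + (-52/645)*χ + (-7358/416025)*χ^2 + ...; c3 = -52/645.
S_4 = c3*χ/(S_3 - 1) = 1 + (-283/1290)*χ + (-3/125)*χ^2 + ...; c4 = -283/1290.
S_5 = c4*χ/(S_4 - 1) = 1 + (-774/7075)*χ + (-1043739/50055625)*χ^2 + ...; c5 = -774/7075.
S_6 = c5*χ/(S_5 - 1) = 1 + (-2697/14150)*χ + (-81/3500)*χ^2 + ...; c6 = -2697/14150.
S_7 = c6*χ/(S_6 - 1) = 1 + (-7641/62930)*χ + ...; c7 = -7641/62930.

The regular C-fraction coefficients are [16/5, 15/208, -387/1040, -52/645, -283/1290, -774/7075, -2697/14150, -7641/62930].


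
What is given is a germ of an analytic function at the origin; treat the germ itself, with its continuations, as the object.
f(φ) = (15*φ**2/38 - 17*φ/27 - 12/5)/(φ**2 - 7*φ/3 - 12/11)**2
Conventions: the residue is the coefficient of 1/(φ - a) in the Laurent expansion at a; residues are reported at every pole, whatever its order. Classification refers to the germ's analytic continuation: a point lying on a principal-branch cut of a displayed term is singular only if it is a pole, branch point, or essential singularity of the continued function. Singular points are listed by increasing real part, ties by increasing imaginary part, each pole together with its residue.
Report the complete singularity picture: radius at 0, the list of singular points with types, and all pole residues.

Radius of convergence at 0: -7/6 + (1/66)*sqrt(10681).
At 7/6 - (1/66)*sqrt(10681): a pole of order 2; residue -(603551/268709685)*sqrt(10681).
At 7/6 + (1/66)*sqrt(10681): a pole of order 2; residue (603551/268709685)*sqrt(10681).

Denominator factor (φ**2 - 7*φ/3 - 12/11)^2: discriminant 971/99, real irrational roots 7/6 + (1/66)*sqrt(10681) and 7/6 - (1/66)*sqrt(10681); poles of order 2, moduli 7/6 + (1/66)*sqrt(10681) and -7/6 + (1/66)*sqrt(10681).
The radius of convergence is the smallest modulus among the singular points: -7/6 + (1/66)*sqrt(10681).
The factor φ**2 - 7*φ/3 - 12/11 splits as (φ - a)(φ - a') with a = 7/6 - (1/66)*sqrt(10681), a' = 7/6 + (1/66)*sqrt(10681). At the order-2 pole a set g(φ) = (φ - a)^2*f(φ) = [15*φ**2/38 - 17*φ/27 - 12/5] / (φ - a')^2.
Order-2 pole: residue = g'(a); g'(7/6 - (1/66)*sqrt(10681)) = -(603551/268709685)*sqrt(10681), so the residue is -(603551/268709685)*sqrt(10681).
The factor φ**2 - 7*φ/3 - 12/11 splits as (φ - a)(φ - a') with a = 7/6 + (1/66)*sqrt(10681), a' = 7/6 - (1/66)*sqrt(10681). At the order-2 pole a set g(φ) = (φ - a)^2*f(φ) = [15*φ**2/38 - 17*φ/27 - 12/5] / (φ - a')^2.
Order-2 pole: residue = g'(a); g'(7/6 + (1/66)*sqrt(10681)) = (603551/268709685)*sqrt(10681), so the residue is (603551/268709685)*sqrt(10681).
List the singular points by increasing real part (a conjugate pair: the negative imaginary part first).


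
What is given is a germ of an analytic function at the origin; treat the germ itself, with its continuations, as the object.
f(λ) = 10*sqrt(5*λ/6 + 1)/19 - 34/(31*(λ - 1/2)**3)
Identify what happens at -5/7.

Denominator factors: λ - 1/2 = -17/14 at λ = -5/7 — none vanishes.
Branch term sqrt(1 - λ/(-6/5)): argument at -5/7 is 17/42, nonzero, so -5/7 is not its branch point (a point on a principal cut is still regular for the continued germ).
So the germ continues analytically to -5/7.

The point is a regular point.


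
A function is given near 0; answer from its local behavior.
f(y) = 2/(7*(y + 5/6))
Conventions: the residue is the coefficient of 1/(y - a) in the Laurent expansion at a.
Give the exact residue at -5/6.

At the order-1 pole -5/6 set g(y) = (y - (-5/6))*f(y) = 2/7.
Simple pole: residue = g(a) at a = -5/6, which is 2/7.

The residue is 2/7.


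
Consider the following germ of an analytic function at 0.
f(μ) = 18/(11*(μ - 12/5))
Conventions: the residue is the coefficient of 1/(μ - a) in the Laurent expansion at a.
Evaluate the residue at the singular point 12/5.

The residue is 18/11.

At the order-1 pole 12/5 set g(μ) = (μ - (12/5))*f(μ) = 18/11.
Simple pole: residue = g(a) at a = 12/5, which is 18/11.


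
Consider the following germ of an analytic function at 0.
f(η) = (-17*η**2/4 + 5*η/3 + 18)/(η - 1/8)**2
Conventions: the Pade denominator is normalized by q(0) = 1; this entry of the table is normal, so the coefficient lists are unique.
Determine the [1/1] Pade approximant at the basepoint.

The Pade approximant has numerator coefficients [1152, 12266080/2607]; denominator coefficients [1, -41741/3476].

Taylor coefficients needed (expand at 0): a_0 = 1152, a_1 = 55616/3, a_2 = 667856/3.
Write the denominator as Q(η) = 1 + q1*η. Requiring Q*f - P = O(η^3) with deg P <= 1 kills the coefficients of η^2..η^2 in Q*f:
  η^2: a_2 + q1*a_1 = 0, i.e. 667856/3 + (55616/3)*q1 = 0.
Solving this linear system: q1 = -41741/3476.
The numerator is Q*f truncated at degree 1: P0 = a_0 = 1152; P1 = a_1 + q1*a_0 = 12266080/2607.


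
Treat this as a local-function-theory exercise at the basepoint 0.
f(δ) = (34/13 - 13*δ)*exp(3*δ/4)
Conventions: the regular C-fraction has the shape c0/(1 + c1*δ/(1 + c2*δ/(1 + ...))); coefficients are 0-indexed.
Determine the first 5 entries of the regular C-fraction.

Taylor coefficients (expand at 0): a_0 = 34/13, a_1 = -287/26, a_2 = -1875/208, a_3 = -2889/832, a_4 = -11709/13312.
c0 = a_0 = 34/13. Peel one level at a time: if S = 1 + c*δ/S' with S'(0) = 1, then c is the δ-coefficient of S and S' = c*δ/(S - 1).
S_1 = c0/f = 1 + (287/68)*δ + (196613/9248)*δ^2 + ...; c1 = 287/68.
S_2 = c1*δ/(S_1 - 1) = 1 + (-196613/39032)*δ + (1857339/5271616)*δ^2 + ...; c2 = -196613/39032.
S_3 = c2*δ/(S_2 - 1) = 1 + (31574763/451423448)*δ + (-42177689163/2474026993216)*δ^2 + ...; c3 = 31574763/451423448.
S_4 = c3*δ/(S_3 - 1) = 1 + (79117626077/324601771384)*δ + ...; c4 = 79117626077/324601771384.

The regular C-fraction coefficients are [34/13, 287/68, -196613/39032, 31574763/451423448, 79117626077/324601771384].


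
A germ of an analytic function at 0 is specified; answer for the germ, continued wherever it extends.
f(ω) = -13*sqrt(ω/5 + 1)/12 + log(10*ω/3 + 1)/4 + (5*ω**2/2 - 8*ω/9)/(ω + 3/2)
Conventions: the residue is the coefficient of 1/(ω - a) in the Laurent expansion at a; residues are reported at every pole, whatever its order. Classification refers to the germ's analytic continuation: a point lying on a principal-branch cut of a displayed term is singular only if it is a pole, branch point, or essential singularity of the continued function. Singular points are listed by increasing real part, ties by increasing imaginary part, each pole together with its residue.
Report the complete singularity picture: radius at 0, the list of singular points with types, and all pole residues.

Radius of convergence at 0: 3/10.
At -5: an algebraic (square-root) branch point.
At -3/2: a pole of order 1; residue 167/24.
At -3/10: a logarithmic branch point.

Denominator factor (ω + 3/2): pole of order 1 at -3/2, modulus 3/2.
Branch term (1/4)*log(1 - ω/(-3/10)): its argument vanishes at ω = -3/10, a logarithmic branch point, modulus 3/10.
Branch term (-13/12)*sqrt(1 - ω/(-5)): its argument vanishes at ω = -5, a square-root branch point, modulus 5.
The radius of convergence is the smallest modulus among the singular points: 3/10.
The branch terms are analytic at -3/2 and contribute nothing to the residue; only the rational part matters.
At the order-1 pole -3/2 set g(ω) = (ω - (-3/2))*(rational part) = 5*ω**2/2 - 8*ω/9.
Simple pole: residue = g(a) at a = -3/2, which is 167/24.
List the singular points by increasing real part (a conjugate pair: the negative imaginary part first).


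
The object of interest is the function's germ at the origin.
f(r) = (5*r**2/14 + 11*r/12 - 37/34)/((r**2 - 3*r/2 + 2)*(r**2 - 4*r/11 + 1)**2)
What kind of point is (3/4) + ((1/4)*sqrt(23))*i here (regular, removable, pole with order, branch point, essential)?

The point is a pole of order 1.

The denominator factor r**2 - 3*r/2 + 2 vanishes at (3/4) + ((1/4)*sqrt(23))*i and appears to the power 1; the numerator there equals (-97/136) + ((61/168)*sqrt(23))*i, nonzero, and no other factor vanishes.
Hence a pole whose order is the multiplicity, 1.


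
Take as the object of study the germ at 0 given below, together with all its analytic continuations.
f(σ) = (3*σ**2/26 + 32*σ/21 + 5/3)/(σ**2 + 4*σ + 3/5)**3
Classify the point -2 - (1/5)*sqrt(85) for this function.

The point is a pole of order 3.

The denominator factor σ**2 + 4*σ + 3/5 vanishes at -2 - (1/5)*sqrt(85) and appears to the power 3; the numerator there equals -1439/2730 - (58/273)*sqrt(85), nonzero, and no other factor vanishes.
Hence a pole whose order is the multiplicity, 3.


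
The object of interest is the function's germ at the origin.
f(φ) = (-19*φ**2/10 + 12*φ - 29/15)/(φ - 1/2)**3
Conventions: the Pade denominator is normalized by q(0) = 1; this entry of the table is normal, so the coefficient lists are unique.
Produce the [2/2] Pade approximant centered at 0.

The Pade approximant has numerator coefficients [232/15, -65326112/769375, -320251964/6924375]; denominator coefficients [1, -812898/153875, 3773932/461625].

Taylor coefficients needed (expand at 0): a_0 = 232/15, a_1 = -16/5, a_2 = -948/5, a_3 = -14632/15, a_4 = -18016/5.
Write the denominator as Q(φ) = 1 + q1*φ + q2*φ^2. Requiring Q*f - P = O(φ^5) with deg P <= 2 kills the coefficients of φ^3..φ^4 in Q*f:
  φ^3: a_3 + q1*a_2 + q2*a_1 = 0, i.e. -14632/15 + (-948/5)*q1 + (-16/5)*q2 = 0.
  φ^4: a_4 + q1*a_3 + q2*a_2 = 0, i.e. -18016/5 + (-14632/15)*q1 + (-948/5)*q2 = 0.
Solving this linear system: q1 = -812898/153875, q2 = 3773932/461625.
The numerator is Q*f truncated at degree 2: P0 = a_0 = 232/15; P1 = a_1 + q1*a_0 = -65326112/769375; P2 = a_2 + q1*a_1 + q2*a_0 = -320251964/6924375.


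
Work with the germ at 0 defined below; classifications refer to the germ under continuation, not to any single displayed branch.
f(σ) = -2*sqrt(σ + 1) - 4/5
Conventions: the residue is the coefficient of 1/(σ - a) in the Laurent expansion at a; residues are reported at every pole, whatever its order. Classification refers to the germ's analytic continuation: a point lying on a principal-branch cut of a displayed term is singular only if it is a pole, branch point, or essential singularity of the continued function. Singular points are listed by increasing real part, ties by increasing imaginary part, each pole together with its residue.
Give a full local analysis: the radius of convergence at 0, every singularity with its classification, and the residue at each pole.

Radius of convergence at 0: 1.
At -1: an algebraic (square-root) branch point.

Branch term (-2)*sqrt(1 - σ/(-1)): its argument vanishes at σ = -1, a square-root branch point, modulus 1.
The radius of convergence is the smallest modulus among the singular points: 1.


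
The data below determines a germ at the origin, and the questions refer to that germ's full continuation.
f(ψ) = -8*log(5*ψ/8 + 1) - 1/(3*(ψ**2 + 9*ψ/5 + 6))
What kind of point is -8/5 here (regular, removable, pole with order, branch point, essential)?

The point is a logarithmic branch point.

The term (-8)*log(1 - ψ/(-8/5)) has argument 1 - -8/5/(-8/5) = 0 at -8/5: a logarithmic (infinitely-sheeted) branch point; the remaining terms are analytic or single-valued there.


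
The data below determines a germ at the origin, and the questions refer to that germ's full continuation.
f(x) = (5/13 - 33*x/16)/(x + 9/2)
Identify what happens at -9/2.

The point is a pole of order 1.

The denominator factor x + 9/2 vanishes at -9/2 and appears to the power 1; the numerator there equals 4021/416, nonzero, and no other factor vanishes.
Hence a pole whose order is the multiplicity, 1.


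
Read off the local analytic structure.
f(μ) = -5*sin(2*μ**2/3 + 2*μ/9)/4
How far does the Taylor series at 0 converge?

The factor sin(2*μ**2/3 + 2*μ/9) is entire and contributes no finite singular point.
The polynomial part has no poles.
No finite singular points: the Taylor series at 0 converges everywhere.

The radius of convergence is infinite.


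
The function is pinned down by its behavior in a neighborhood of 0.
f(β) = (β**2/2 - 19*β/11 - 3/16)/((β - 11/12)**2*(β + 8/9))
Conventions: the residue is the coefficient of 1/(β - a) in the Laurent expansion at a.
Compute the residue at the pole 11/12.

At the order-2 pole 11/12 set g(β) = (β - (11/12))^2*f(β) = (β**2/2 - 19*β/11 - 3/16)/(β + 8/9).
Order-2 pole: residue = g'(a); g'(11/12) = -3219/92950, so the residue is -3219/92950.

The residue is -3219/92950.


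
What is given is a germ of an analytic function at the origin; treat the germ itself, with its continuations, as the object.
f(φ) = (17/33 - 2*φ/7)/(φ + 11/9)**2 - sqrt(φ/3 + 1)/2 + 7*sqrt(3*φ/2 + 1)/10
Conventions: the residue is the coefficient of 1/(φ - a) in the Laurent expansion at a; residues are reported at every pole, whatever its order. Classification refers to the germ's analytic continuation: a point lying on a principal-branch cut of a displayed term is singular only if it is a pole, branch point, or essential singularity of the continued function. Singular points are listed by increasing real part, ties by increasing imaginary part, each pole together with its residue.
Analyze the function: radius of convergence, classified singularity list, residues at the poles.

Denominator factor (φ + 11/9)^2: pole of order 2 at -11/9, modulus 11/9.
Branch term (-1/2)*sqrt(1 - φ/(-3)): its argument vanishes at φ = -3, a square-root branch point, modulus 3.
Branch term (7/10)*sqrt(1 - φ/(-2/3)): its argument vanishes at φ = -2/3, a square-root branch point, modulus 2/3.
The radius of convergence is the smallest modulus among the singular points: 2/3.
The branch terms are analytic at -11/9 and contribute nothing to the residue; only the rational part matters.
At the order-2 pole -11/9 set g(φ) = (φ - (-11/9))^2*(rational part) = 17/33 - 2*φ/7.
Order-2 pole: residue = g'(a); g'(-11/9) = -2/7, so the residue is -2/7.
List the singular points by increasing real part (a conjugate pair: the negative imaginary part first).

Radius of convergence at 0: 2/3.
At -3: an algebraic (square-root) branch point.
At -11/9: a pole of order 2; residue -2/7.
At -2/3: an algebraic (square-root) branch point.


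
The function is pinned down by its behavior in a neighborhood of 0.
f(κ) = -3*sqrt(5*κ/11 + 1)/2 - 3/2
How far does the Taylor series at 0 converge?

The radius of convergence is 11/5.

Branch term (-3/2)*sqrt(1 - κ/(-11/5)): its argument vanishes at κ = -11/5, a square-root branch point, modulus 11/5.
The radius of convergence is the smallest modulus among the singular points: 11/5.


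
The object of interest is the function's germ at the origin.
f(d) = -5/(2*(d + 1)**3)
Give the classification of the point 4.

The point is a regular point.

Denominator factors: d + 1 = 5 at d = 4 — none vanishes.
So the germ continues analytically to 4.


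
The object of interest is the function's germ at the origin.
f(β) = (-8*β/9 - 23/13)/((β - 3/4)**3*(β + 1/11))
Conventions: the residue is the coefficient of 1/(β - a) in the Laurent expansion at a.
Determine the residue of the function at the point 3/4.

At the order-3 pole 3/4 set g(β) = (β - (3/4))^3*f(β) = (-8*β/9 - 23/13)/(β + 1/11).
Order-3 pole: residue = g''(a)/2; g''(3/4) = -33655424/5926401, so the residue is -16827712/5926401.

The residue is -16827712/5926401.


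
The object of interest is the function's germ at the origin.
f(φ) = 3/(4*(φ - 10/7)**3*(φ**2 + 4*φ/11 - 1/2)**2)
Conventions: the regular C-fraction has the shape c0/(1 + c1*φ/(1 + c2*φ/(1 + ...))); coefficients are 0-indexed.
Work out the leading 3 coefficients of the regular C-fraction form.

Taylor coefficients (expand at 0): a_0 = -1029/1000, a_1 = -402339/110000, a_2 = -72098943/6050000.
c0 = a_0 = -1029/1000. Peel one level at a time: if S = 1 + c*φ/S' with S'(0) = 1, then c is the φ-coefficient of S and S' = c*φ/(S - 1).
S_1 = c0/f = 1 + (-391/110)*φ + (12747/12100)*φ^2 + ...; c1 = -391/110.
S_2 = c1*φ/(S_1 - 1) = 1 + (12747/43010)*φ + ...; c2 = 12747/43010.

The regular C-fraction coefficients are [-1029/1000, -391/110, 12747/43010].


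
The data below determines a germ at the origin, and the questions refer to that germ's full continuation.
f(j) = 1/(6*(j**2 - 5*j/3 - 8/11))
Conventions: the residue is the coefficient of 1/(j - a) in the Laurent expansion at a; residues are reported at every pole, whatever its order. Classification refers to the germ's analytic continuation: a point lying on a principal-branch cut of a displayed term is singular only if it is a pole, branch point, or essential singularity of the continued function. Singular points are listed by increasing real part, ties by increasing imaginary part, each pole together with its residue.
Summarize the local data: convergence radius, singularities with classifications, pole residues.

Denominator factor (j**2 - 5*j/3 - 8/11): discriminant 563/99, real irrational roots 5/6 + (1/66)*sqrt(6193) and 5/6 - (1/66)*sqrt(6193); poles of order 1, moduli 5/6 + (1/66)*sqrt(6193) and -5/6 + (1/66)*sqrt(6193).
The radius of convergence is the smallest modulus among the singular points: -5/6 + (1/66)*sqrt(6193).
The factor j**2 - 5*j/3 - 8/11 splits as (j - a)(j - a') with a = 5/6 - (1/66)*sqrt(6193), a' = 5/6 + (1/66)*sqrt(6193). At the order-1 pole a set g(j) = (j - a)*f(j) = [1/6] / (j - a').
Simple pole: residue = g(a) at a = 5/6 - (1/66)*sqrt(6193), which is -(1/1126)*sqrt(6193).
The factor j**2 - 5*j/3 - 8/11 splits as (j - a)(j - a') with a = 5/6 + (1/66)*sqrt(6193), a' = 5/6 - (1/66)*sqrt(6193). At the order-1 pole a set g(j) = (j - a)*f(j) = [1/6] / (j - a').
Simple pole: residue = g(a) at a = 5/6 + (1/66)*sqrt(6193), which is (1/1126)*sqrt(6193).
List the singular points by increasing real part (a conjugate pair: the negative imaginary part first).

Radius of convergence at 0: -5/6 + (1/66)*sqrt(6193).
At 5/6 - (1/66)*sqrt(6193): a pole of order 1; residue -(1/1126)*sqrt(6193).
At 5/6 + (1/66)*sqrt(6193): a pole of order 1; residue (1/1126)*sqrt(6193).


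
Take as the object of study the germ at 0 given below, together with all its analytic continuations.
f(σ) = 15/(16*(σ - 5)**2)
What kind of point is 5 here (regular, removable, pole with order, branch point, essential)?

The point is a pole of order 2.

The denominator factor σ - 5 vanishes at 5 and appears to the power 2; the numerator there equals 15/16, nonzero, and no other factor vanishes.
Hence a pole whose order is the multiplicity, 2.


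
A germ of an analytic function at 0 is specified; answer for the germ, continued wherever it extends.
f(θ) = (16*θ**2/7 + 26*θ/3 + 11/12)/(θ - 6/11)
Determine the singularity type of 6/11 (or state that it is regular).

The point is a pole of order 1.

The denominator factor θ - 6/11 vanishes at 6/11 and appears to the power 1; the numerator there equals 64277/10164, nonzero, and no other factor vanishes.
Hence a pole whose order is the multiplicity, 1.


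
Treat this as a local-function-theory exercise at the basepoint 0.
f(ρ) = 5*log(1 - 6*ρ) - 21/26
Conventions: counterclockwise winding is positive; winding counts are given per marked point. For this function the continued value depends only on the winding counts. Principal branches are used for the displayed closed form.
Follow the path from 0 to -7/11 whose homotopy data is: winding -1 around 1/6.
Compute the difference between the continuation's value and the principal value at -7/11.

The rational part is single-valued and drops out of the difference; each branch term changes only by its own monodromy.
(5)*log(1 - ρ/(1/6)): each positive loop around 1/6 adds 2*pi*i to the log, so winding -1 contributes (5)*(-1)*2*pi*i = -(10)*pi*i.
Summing the contributions at ρ = -7/11 gives -(10)*pi*i.

Continued minus principal equals -(10)*pi*i.


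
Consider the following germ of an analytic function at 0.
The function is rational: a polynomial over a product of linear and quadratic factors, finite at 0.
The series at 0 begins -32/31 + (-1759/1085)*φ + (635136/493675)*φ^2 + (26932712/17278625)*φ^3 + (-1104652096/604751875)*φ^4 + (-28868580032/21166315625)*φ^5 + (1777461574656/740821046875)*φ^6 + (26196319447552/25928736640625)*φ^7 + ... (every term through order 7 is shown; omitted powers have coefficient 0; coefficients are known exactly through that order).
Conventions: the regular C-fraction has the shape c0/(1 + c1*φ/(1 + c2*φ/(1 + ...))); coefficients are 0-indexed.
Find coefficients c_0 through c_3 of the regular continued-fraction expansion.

Taylor coefficients (read off): a_0 = -32/31, a_1 = -1759/1085, a_2 = 635136/493675, a_3 = 26932712/17278625.
c0 = a_0 = -32/31. Peel one level at a time: if S = 1 + c*φ/S' with S'(0) = 1, then c is the φ-coefficient of S and S' = c*φ/(S - 1).
S_1 = c0/f = 1 + (-1759/1120)*φ + (12109481/3261440)*φ^2 + ...; c1 = -1759/1120.
S_2 = c1*φ/(S_1 - 1) = 1 + (12109481/5122208)*φ + (5824388936/3660297823)*φ^2 + ...; c2 = 12109481/5122208.
S_3 = c2*φ/(S_2 - 1) = 1 + (-186380445952/276907502027)*φ + ...; c3 = -186380445952/276907502027.

The regular C-fraction coefficients are [-32/31, -1759/1120, 12109481/5122208, -186380445952/276907502027].


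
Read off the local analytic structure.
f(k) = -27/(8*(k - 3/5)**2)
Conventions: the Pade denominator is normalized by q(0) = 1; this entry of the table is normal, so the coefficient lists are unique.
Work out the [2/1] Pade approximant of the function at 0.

The Pade approximant has numerator coefficients [-75/8, -125/12, -625/72]; denominator coefficients [1, -20/9].

Taylor coefficients needed (expand at 0): a_0 = -75/8, a_1 = -125/4, a_2 = -625/8, a_3 = -3125/18.
Write the denominator as Q(k) = 1 + q1*k. Requiring Q*f - P = O(k^4) with deg P <= 2 kills the coefficients of k^3..k^3 in Q*f:
  k^3: a_3 + q1*a_2 = 0, i.e. -3125/18 + (-625/8)*q1 = 0.
Solving this linear system: q1 = -20/9.
The numerator is Q*f truncated at degree 2: P0 = a_0 = -75/8; P1 = a_1 + q1*a_0 = -125/12; P2 = a_2 + q1*a_1 = -625/72.


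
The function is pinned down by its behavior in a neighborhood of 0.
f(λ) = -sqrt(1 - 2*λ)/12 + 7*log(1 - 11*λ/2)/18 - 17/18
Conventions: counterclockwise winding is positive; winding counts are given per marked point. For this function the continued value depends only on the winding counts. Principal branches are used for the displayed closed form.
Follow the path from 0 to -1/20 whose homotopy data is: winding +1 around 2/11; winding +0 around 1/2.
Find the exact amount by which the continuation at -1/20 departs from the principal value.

Continued minus principal equals (7/9)*pi*i.

The rational part is single-valued and drops out of the difference; each branch term changes only by its own monodromy.
(-1/12)*sqrt(1 - λ/(1/2)): winding +0 is even, the square root returns to the same sheet, contribution 0.
(7/18)*log(1 - λ/(2/11)): each positive loop around 2/11 adds 2*pi*i to the log, so winding +1 contributes (7/18)*(1)*2*pi*i = (7/9)*pi*i.
Summing the contributions at λ = -1/20 gives (7/9)*pi*i.


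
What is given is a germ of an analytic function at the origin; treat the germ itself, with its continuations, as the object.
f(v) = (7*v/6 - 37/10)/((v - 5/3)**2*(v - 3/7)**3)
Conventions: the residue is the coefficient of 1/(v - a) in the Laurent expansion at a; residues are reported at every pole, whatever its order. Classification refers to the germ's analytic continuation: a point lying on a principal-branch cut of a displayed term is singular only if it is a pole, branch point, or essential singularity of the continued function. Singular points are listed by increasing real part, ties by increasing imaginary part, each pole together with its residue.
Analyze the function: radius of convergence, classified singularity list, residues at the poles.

Radius of convergence at 0: 3/7.
At 3/7: a pole of order 3; residue -3262959/1142440.
At 5/3: a pole of order 2; residue 3262959/1142440.

Denominator factor (v - 5/3)^2: pole of order 2 at 5/3, modulus 5/3.
Denominator factor (v - 3/7)^3: pole of order 3 at 3/7, modulus 3/7.
The radius of convergence is the smallest modulus among the singular points: 3/7.
At the order-3 pole 3/7 set g(v) = (v - (3/7))^3*f(v) = (7*v/6 - 37/10)/(v - 5/3)**2.
Order-3 pole: residue = g''(a)/2; g''(3/7) = -3262959/571220, so the residue is -3262959/1142440.
At the order-2 pole 5/3 set g(v) = (v - (5/3))^2*f(v) = (7*v/6 - 37/10)/(v - 3/7)**3.
Order-2 pole: residue = g'(a); g'(5/3) = 3262959/1142440, so the residue is 3262959/1142440.
List the singular points by increasing real part (a conjugate pair: the negative imaginary part first).


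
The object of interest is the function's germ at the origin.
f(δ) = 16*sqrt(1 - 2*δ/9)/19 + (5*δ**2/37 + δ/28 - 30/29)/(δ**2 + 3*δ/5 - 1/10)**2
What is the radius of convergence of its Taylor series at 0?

Denominator factor (δ**2 + 3*δ/5 - 1/10)^2: discriminant 19/25, real irrational roots -3/10 + (1/10)*sqrt(19) and -3/10 - (1/10)*sqrt(19); poles of order 2, moduli -3/10 + (1/10)*sqrt(19) and 3/10 + (1/10)*sqrt(19).
Branch term (16/19)*sqrt(1 - δ/(9/2)): its argument vanishes at δ = 9/2, a square-root branch point, modulus 9/2.
The radius of convergence is the smallest modulus among the singular points: -3/10 + (1/10)*sqrt(19).

The radius of convergence is -3/10 + (1/10)*sqrt(19).


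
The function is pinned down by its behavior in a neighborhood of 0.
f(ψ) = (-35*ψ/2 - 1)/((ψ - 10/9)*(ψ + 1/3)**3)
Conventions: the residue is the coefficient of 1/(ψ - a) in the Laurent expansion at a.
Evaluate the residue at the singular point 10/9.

At the order-1 pole 10/9 set g(ψ) = (ψ - (10/9))*f(ψ) = (-35*ψ/2 - 1)/(ψ + 1/3)**3.
Simple pole: residue = g(a) at a = 10/9, which is -14904/2197.

The residue is -14904/2197.


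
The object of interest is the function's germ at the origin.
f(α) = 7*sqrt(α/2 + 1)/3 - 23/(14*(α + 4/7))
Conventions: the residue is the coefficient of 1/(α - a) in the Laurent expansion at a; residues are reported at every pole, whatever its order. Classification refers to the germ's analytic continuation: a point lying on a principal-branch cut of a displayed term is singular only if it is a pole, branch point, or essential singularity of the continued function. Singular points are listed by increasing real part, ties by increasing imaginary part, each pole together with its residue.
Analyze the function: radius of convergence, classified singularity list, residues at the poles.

Denominator factor (α + 4/7): pole of order 1 at -4/7, modulus 4/7.
Branch term (7/3)*sqrt(1 - α/(-2)): its argument vanishes at α = -2, a square-root branch point, modulus 2.
The radius of convergence is the smallest modulus among the singular points: 4/7.
The branch term is analytic at -4/7 and contributes nothing to the residue; only the rational part matters.
At the order-1 pole -4/7 set g(α) = (α - (-4/7))*(rational part) = -23/14.
Simple pole: residue = g(a) at a = -4/7, which is -23/14.
List the singular points by increasing real part (a conjugate pair: the negative imaginary part first).

Radius of convergence at 0: 4/7.
At -2: an algebraic (square-root) branch point.
At -4/7: a pole of order 1; residue -23/14.


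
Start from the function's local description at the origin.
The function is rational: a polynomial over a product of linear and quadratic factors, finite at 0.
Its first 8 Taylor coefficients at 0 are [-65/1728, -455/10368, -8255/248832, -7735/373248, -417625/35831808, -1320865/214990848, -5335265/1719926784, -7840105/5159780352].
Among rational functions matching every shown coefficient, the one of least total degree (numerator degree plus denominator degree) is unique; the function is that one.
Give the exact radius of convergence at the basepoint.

The radius of convergence is 12/5.

No rational of total degree below 4 reproduces all 8 coefficients; solving the [0/4] Pade equations on them gives f(β) = -39/(5*(β - 6)**2*(β - 12/5)**2), whose expansion matches every shown term.
Denominator factor (β - 6)^2: pole of order 2 at 6, modulus 6.
Denominator factor (β - 12/5)^2: pole of order 2 at 12/5, modulus 12/5.
The radius of convergence is the smallest modulus among the singular points: 12/5.


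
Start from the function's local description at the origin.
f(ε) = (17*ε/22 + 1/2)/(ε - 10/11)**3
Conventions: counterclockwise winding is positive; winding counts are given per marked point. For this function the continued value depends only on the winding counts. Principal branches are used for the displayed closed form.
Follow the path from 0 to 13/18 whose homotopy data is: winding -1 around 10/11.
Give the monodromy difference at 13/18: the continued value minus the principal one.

The function is rational, hence single-valued: continuing it around any pole returns the same value, so the difference is 0.

Continued minus principal equals 0.
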